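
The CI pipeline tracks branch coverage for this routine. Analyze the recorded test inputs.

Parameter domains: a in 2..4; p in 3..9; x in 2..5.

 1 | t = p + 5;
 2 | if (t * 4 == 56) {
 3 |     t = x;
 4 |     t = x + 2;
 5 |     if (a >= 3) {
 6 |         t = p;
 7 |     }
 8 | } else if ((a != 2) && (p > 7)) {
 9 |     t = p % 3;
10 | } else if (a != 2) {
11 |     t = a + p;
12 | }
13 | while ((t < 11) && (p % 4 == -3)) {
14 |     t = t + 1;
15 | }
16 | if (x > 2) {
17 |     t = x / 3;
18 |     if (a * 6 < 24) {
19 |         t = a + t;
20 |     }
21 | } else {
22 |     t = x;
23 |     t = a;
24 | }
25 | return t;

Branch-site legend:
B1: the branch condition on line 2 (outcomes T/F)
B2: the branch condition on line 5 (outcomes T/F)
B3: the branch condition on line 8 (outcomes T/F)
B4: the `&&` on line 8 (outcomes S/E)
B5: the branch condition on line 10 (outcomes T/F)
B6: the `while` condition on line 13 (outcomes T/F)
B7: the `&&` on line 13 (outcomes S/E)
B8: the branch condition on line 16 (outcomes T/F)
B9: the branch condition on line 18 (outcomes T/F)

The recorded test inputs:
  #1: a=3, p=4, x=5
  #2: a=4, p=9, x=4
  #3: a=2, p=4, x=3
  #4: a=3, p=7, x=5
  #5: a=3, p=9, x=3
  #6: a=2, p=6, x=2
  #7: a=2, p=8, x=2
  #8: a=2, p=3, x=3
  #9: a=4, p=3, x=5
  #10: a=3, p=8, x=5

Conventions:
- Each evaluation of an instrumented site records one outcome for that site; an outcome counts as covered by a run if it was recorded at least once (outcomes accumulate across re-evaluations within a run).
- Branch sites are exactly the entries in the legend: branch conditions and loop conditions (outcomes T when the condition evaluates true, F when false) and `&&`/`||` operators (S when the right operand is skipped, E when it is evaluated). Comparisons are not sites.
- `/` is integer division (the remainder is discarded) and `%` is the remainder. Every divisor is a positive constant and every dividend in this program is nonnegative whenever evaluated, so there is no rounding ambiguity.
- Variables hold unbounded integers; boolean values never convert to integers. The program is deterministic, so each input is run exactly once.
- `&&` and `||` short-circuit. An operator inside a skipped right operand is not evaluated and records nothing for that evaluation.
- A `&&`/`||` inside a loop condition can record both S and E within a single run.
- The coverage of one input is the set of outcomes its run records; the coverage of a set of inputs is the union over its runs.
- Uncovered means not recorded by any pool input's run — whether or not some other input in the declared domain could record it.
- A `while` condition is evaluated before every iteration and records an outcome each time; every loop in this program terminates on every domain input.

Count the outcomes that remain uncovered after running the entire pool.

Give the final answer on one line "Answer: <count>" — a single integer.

run #1 (a=3, p=4, x=5) runs B1->F, B4->E, B3->F, B5->T, B7->E, B6->F, B8->T, B9->T; records B1=F, B3=F, B4=E, B5=T, B6=F, B7=E, B8=T, B9=T
run #2 (a=4, p=9, x=4) runs B1->T, B2->T, B7->E, B6->F, B8->T, B9->F; records B1=T, B2=T, B6=F, B7=E, B8=T, B9=F
run #3 (a=2, p=4, x=3) runs B1->F, B4->S, B3->F, B5->F, B7->E, B6->F, B8->T, B9->T; records B1=F, B3=F, B4=S, B5=F, B6=F, B7=E, B8=T, B9=T
run #4 (a=3, p=7, x=5) runs B1->F, B4->E, B3->F, B5->T, B7->E, B6->F, B8->T, B9->T; records B1=F, B3=F, B4=E, B5=T, B6=F, B7=E, B8=T, B9=T
run #5 (a=3, p=9, x=3) runs B1->T, B2->T, B7->E, B6->F, B8->T, B9->T; records B1=T, B2=T, B6=F, B7=E, B8=T, B9=T
run #6 (a=2, p=6, x=2) runs B1->F, B4->S, B3->F, B5->F, B7->S, B6->F, B8->F; records B1=F, B3=F, B4=S, B5=F, B6=F, B7=S, B8=F
run #7 (a=2, p=8, x=2) runs B1->F, B4->S, B3->F, B5->F, B7->S, B6->F, B8->F; records B1=F, B3=F, B4=S, B5=F, B6=F, B7=S, B8=F
run #8 (a=2, p=3, x=3) runs B1->F, B4->S, B3->F, B5->F, B7->E, B6->F, B8->T, B9->T; records B1=F, B3=F, B4=S, B5=F, B6=F, B7=E, B8=T, B9=T
run #9 (a=4, p=3, x=5) runs B1->F, B4->E, B3->F, B5->T, B7->E, B6->F, B8->T, B9->F; records B1=F, B3=F, B4=E, B5=T, B6=F, B7=E, B8=T, B9=F
run #10 (a=3, p=8, x=5) runs B1->F, B4->E, B3->T, B7->E, B6->F, B8->T, B9->T; records B1=F, B3=T, B4=E, B6=F, B7=E, B8=T, B9=T
union over the pool: B1=T, B1=F, B2=T, B3=T, B3=F, B4=S, B4=E, B5=T, B5=F, B6=F, B7=S, B7=E, B8=T, B8=F, B9=T, B9=F
uncovered (2 of 18): B2=F, B6=T

Answer: 2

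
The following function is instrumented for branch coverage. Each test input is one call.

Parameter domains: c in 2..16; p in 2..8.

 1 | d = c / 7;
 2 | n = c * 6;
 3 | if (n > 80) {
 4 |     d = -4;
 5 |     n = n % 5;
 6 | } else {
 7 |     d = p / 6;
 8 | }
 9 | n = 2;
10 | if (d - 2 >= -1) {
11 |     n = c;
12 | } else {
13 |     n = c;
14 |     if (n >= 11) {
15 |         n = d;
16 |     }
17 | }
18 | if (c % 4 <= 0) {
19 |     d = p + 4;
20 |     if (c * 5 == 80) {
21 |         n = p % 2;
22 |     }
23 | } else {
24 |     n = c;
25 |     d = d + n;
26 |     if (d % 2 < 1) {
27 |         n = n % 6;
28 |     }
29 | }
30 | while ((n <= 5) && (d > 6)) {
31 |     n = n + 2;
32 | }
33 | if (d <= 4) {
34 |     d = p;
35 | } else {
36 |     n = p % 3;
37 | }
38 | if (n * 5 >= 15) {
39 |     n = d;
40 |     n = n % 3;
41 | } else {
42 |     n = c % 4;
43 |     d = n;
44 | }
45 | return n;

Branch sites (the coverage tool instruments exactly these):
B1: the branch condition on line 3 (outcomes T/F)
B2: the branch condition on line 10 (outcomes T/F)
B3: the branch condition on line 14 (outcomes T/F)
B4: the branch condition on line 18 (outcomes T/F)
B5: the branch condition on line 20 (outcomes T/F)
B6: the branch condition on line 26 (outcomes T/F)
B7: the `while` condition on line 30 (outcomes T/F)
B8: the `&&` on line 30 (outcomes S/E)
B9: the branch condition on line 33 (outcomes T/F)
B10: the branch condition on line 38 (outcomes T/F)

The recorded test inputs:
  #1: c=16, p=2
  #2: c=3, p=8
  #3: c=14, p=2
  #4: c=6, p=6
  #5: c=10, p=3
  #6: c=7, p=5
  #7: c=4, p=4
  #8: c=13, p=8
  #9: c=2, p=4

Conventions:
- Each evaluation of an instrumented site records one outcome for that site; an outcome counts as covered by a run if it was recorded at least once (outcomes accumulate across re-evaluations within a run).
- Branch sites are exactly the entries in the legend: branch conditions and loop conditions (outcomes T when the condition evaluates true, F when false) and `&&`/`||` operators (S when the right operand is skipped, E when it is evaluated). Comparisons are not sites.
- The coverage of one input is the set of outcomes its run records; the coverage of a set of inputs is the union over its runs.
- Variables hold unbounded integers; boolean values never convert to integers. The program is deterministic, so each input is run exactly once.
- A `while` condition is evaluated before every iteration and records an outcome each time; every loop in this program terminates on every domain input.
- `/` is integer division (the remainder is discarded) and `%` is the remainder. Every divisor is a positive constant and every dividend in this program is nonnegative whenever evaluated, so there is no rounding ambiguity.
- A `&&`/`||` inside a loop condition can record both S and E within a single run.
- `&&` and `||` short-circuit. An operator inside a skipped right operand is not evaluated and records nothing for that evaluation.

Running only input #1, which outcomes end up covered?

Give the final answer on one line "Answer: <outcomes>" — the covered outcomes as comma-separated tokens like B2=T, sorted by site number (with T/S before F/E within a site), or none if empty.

Event log for input #1 (c=16, p=2):
  B1->T, B2->F, B3->T, B4->T, B5->T, B8->E, B7->F, B9->F, B10->F
distinct outcomes covered: B1=T, B2=F, B3=T, B4=T, B5=T, B7=F, B8=E, B9=F, B10=F

Answer: B1=T, B2=F, B3=T, B4=T, B5=T, B7=F, B8=E, B9=F, B10=F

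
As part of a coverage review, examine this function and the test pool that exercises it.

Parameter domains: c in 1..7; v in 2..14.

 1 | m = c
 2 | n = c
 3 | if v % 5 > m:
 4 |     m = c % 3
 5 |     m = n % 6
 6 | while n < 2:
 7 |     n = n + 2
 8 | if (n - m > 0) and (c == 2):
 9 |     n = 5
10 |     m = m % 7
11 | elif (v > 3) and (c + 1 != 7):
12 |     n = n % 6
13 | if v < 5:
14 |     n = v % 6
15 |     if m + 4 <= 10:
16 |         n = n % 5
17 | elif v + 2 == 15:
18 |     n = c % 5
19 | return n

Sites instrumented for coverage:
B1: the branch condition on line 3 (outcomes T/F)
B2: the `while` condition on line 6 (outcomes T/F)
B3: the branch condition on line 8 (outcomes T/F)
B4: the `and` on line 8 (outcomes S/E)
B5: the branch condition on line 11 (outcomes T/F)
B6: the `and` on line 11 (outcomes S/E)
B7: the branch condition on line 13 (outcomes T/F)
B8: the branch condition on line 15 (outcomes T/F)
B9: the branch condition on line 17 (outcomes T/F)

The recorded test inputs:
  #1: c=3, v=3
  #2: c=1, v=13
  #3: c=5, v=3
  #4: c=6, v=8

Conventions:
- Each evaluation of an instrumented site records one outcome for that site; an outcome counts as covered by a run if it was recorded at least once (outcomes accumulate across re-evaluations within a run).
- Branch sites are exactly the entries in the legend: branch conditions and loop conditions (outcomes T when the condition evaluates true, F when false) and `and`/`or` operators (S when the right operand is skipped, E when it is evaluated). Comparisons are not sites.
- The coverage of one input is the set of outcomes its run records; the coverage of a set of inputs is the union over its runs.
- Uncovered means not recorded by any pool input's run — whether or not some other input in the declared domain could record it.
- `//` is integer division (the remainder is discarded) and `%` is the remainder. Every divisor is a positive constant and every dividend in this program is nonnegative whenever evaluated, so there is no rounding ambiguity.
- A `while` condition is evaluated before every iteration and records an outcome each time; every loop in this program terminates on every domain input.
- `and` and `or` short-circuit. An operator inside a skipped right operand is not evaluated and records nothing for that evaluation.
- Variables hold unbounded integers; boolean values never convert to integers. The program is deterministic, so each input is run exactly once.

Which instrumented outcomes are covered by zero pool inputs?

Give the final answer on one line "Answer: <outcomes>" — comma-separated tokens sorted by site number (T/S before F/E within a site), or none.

test 1 (c=3, v=3) fires B1->F, B2->F, B4->S, B3->F, B6->S, B5->F, B7->T, B8->T; hits B1=F, B2=F, B3=F, B4=S, B5=F, B6=S, B7=T, B8=T
test 2 (c=1, v=13) fires B1->T, B2->T, B2->F, B4->E, B3->F, B6->E, B5->T, B7->F, B9->T; hits B1=T, B2=T, B2=F, B3=F, B4=E, B5=T, B6=E, B7=F, B9=T
test 3 (c=5, v=3) fires B1->F, B2->F, B4->S, B3->F, B6->S, B5->F, B7->T, B8->T; hits B1=F, B2=F, B3=F, B4=S, B5=F, B6=S, B7=T, B8=T
test 4 (c=6, v=8) fires B1->F, B2->F, B4->S, B3->F, B6->E, B5->F, B7->F, B9->F; hits B1=F, B2=F, B3=F, B4=S, B5=F, B6=E, B7=F, B9=F
union over the pool: B1=T, B1=F, B2=T, B2=F, B3=F, B4=S, B4=E, B5=T, B5=F, B6=S, B6=E, B7=T, B7=F, B8=T, B9=T, B9=F
uncovered (2 of 18): B3=T, B8=F

Answer: B3=T, B8=F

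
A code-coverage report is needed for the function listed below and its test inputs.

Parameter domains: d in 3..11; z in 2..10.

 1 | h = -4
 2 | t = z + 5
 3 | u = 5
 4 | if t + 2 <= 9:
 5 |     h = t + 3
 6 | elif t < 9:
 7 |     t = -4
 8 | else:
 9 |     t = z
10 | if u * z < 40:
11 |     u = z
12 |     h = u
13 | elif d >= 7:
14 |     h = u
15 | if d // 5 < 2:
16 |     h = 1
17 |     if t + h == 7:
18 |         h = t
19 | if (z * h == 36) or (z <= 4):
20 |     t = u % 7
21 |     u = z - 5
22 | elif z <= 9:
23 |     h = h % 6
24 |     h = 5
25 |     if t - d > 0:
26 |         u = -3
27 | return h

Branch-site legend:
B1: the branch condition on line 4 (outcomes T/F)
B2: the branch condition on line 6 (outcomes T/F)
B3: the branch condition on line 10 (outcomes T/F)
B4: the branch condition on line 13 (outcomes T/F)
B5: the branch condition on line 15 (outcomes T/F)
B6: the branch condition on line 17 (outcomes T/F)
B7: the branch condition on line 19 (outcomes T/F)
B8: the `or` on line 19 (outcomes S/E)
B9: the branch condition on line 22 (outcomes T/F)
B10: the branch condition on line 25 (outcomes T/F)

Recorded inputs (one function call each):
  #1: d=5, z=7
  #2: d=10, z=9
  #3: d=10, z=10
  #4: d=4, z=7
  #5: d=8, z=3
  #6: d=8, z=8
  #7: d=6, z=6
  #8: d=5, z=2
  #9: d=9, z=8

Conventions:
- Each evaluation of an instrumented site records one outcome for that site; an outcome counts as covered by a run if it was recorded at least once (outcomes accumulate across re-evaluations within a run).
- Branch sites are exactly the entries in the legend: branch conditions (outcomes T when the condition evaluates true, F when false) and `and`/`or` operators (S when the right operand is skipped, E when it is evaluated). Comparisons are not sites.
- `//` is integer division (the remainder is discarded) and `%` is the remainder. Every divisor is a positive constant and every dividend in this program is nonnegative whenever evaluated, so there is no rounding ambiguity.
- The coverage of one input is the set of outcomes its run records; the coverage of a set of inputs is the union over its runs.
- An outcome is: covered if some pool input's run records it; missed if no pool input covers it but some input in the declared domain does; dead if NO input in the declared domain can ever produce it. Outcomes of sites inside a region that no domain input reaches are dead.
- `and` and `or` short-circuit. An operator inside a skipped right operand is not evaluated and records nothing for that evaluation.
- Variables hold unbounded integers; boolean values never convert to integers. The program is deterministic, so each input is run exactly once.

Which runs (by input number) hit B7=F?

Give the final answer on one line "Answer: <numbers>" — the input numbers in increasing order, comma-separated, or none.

input #1 (d=5, z=7): covers B7=F
input #2 (d=10, z=9): covers B7=F
input #3 (d=10, z=10): covers B7=F
input #4 (d=4, z=7): covers B7=F
input #5 (d=8, z=3): misses B7=F
input #6 (d=8, z=8): covers B7=F
input #7 (d=6, z=6): misses B7=F
input #8 (d=5, z=2): misses B7=F
input #9 (d=9, z=8): covers B7=F

Answer: 1, 2, 3, 4, 6, 9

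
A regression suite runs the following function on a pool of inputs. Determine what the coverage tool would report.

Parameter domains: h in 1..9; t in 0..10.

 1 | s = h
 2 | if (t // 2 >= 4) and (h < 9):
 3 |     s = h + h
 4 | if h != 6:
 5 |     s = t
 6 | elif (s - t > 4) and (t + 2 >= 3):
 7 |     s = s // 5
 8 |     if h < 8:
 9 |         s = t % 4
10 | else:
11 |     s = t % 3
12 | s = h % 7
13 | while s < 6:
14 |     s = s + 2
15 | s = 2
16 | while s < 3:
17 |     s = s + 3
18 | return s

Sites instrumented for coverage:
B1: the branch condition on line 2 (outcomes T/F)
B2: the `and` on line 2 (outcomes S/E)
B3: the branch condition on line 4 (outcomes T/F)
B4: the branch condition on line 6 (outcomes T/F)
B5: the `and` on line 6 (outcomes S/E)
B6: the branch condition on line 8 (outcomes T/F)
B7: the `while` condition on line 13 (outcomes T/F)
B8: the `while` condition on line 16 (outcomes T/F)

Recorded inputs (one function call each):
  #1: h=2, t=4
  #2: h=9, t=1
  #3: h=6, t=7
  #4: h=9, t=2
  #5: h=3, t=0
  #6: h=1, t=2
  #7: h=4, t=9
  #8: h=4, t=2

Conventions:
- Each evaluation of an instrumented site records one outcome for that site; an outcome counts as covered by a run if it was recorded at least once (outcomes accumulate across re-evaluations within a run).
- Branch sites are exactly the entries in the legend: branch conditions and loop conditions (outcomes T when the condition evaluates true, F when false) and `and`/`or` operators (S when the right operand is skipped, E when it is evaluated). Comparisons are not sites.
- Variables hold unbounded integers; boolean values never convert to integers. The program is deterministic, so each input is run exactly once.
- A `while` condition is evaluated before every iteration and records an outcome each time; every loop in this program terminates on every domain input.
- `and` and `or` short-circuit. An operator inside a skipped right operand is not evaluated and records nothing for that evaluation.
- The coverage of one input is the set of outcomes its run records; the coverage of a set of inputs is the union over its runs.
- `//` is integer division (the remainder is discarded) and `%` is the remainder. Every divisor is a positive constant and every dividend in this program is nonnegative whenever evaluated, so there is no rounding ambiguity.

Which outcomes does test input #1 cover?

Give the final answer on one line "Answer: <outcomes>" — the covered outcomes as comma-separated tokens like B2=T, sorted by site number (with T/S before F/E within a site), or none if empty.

Tracing the run of input #1 (h=2, t=4):
  B2->S, B1->F, B3->T, B7->T, B7->T, B7->F, B8->T, B8->F
as a set, this run covers: B1=F, B2=S, B3=T, B7=T, B7=F, B8=T, B8=F

Answer: B1=F, B2=S, B3=T, B7=T, B7=F, B8=T, B8=F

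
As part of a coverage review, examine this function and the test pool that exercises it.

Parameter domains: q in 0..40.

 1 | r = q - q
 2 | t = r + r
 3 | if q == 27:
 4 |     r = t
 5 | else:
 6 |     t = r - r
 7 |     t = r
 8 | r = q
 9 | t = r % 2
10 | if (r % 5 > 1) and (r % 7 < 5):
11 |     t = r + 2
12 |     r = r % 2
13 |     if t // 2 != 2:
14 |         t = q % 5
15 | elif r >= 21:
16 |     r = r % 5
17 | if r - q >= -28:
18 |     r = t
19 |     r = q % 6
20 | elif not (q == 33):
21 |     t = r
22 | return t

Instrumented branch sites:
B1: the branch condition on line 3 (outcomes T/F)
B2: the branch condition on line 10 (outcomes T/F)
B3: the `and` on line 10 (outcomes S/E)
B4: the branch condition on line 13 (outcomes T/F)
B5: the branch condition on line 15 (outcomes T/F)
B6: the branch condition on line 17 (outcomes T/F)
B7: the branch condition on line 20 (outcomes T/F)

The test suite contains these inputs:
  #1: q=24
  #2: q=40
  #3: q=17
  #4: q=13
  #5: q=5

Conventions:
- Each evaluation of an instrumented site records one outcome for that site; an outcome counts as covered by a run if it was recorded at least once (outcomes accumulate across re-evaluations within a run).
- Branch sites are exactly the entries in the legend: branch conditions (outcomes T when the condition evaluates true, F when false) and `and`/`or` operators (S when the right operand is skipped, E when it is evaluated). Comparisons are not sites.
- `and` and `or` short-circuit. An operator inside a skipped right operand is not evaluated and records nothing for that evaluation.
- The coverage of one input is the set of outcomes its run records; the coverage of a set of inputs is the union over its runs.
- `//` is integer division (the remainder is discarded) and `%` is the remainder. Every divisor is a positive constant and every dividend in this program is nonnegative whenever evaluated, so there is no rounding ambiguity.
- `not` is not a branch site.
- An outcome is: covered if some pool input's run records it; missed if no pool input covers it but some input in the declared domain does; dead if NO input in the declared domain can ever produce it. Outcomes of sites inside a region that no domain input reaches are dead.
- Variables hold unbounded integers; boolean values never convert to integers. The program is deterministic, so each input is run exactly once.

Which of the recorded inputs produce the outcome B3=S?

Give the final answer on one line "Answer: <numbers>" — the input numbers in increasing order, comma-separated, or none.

input #1 (q=24): never hits B3=S
input #2 (q=40): hits B3=S
input #3 (q=17): never hits B3=S
input #4 (q=13): never hits B3=S
input #5 (q=5): hits B3=S

Answer: 2, 5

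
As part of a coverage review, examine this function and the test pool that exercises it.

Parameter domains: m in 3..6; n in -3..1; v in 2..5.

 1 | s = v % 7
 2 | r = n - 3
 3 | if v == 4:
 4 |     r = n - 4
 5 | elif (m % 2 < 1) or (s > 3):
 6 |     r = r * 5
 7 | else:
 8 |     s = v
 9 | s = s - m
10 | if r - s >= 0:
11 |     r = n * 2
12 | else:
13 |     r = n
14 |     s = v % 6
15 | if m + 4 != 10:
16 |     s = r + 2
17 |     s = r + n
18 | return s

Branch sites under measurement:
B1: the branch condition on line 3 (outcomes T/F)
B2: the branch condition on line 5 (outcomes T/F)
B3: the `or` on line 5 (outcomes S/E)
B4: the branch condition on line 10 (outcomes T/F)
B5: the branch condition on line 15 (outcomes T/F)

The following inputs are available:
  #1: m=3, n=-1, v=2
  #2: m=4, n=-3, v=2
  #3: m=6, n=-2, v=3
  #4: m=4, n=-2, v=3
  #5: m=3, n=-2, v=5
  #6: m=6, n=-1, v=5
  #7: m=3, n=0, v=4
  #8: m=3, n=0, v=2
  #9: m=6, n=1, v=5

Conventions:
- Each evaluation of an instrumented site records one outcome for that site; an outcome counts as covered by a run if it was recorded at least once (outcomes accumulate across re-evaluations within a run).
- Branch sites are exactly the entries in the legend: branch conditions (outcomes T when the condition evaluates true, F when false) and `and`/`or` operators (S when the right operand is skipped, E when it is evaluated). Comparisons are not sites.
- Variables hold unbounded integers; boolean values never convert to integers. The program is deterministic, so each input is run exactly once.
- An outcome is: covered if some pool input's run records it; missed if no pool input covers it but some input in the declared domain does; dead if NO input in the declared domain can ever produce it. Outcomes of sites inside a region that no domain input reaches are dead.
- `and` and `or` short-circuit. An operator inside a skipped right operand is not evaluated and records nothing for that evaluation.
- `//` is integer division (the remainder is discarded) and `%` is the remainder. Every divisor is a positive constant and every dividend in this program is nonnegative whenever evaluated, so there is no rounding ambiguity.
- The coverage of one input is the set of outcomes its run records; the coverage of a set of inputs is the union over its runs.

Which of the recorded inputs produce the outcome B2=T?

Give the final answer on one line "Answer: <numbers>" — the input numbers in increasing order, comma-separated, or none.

input #1 (m=3, n=-1, v=2): does not record B2=T
input #2 (m=4, n=-3, v=2): records B2=T
input #3 (m=6, n=-2, v=3): records B2=T
input #4 (m=4, n=-2, v=3): records B2=T
input #5 (m=3, n=-2, v=5): records B2=T
input #6 (m=6, n=-1, v=5): records B2=T
input #7 (m=3, n=0, v=4): does not record B2=T
input #8 (m=3, n=0, v=2): does not record B2=T
input #9 (m=6, n=1, v=5): records B2=T

Answer: 2, 3, 4, 5, 6, 9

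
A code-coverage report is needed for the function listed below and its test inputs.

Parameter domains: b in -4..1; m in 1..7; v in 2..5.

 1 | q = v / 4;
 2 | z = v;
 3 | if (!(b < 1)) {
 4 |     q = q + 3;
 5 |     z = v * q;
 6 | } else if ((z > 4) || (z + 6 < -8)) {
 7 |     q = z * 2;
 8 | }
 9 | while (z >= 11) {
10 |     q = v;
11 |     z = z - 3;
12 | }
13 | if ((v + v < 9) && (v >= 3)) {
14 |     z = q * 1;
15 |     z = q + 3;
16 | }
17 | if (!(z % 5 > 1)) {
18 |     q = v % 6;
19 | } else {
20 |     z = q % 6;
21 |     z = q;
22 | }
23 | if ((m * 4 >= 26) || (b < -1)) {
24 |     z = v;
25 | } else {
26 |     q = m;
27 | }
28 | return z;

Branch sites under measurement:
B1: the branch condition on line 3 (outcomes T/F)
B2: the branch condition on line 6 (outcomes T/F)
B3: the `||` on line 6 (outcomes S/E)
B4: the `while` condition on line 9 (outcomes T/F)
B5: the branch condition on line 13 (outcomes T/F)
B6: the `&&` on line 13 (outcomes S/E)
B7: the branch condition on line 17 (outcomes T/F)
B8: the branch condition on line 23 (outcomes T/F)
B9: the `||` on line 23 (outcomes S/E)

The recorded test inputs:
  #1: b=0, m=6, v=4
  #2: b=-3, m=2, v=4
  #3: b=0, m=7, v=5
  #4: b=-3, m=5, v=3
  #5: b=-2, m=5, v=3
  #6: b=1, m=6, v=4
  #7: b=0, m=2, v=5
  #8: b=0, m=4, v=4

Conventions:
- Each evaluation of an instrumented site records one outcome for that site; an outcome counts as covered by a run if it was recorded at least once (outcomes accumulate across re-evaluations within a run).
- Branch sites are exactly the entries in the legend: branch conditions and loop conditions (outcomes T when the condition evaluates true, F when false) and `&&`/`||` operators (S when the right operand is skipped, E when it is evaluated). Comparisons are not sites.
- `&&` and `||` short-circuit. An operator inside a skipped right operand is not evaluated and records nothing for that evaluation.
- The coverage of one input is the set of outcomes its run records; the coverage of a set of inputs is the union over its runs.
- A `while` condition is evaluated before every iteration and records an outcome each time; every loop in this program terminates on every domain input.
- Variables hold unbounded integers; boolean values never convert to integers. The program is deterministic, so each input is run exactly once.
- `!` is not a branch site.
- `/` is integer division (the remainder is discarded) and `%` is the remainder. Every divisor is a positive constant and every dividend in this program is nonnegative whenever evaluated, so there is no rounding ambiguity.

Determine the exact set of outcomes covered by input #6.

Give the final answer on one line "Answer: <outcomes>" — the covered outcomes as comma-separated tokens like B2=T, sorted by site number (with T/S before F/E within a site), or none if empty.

Running input #6 (b=1, m=6, v=4), event by event:
  B1->T, B4->T, B4->T, B4->F, B6->E, B5->T, B7->F, B9->E, B8->F
distinct outcomes covered: B1=T, B4=T, B4=F, B5=T, B6=E, B7=F, B8=F, B9=E

Answer: B1=T, B4=T, B4=F, B5=T, B6=E, B7=F, B8=F, B9=E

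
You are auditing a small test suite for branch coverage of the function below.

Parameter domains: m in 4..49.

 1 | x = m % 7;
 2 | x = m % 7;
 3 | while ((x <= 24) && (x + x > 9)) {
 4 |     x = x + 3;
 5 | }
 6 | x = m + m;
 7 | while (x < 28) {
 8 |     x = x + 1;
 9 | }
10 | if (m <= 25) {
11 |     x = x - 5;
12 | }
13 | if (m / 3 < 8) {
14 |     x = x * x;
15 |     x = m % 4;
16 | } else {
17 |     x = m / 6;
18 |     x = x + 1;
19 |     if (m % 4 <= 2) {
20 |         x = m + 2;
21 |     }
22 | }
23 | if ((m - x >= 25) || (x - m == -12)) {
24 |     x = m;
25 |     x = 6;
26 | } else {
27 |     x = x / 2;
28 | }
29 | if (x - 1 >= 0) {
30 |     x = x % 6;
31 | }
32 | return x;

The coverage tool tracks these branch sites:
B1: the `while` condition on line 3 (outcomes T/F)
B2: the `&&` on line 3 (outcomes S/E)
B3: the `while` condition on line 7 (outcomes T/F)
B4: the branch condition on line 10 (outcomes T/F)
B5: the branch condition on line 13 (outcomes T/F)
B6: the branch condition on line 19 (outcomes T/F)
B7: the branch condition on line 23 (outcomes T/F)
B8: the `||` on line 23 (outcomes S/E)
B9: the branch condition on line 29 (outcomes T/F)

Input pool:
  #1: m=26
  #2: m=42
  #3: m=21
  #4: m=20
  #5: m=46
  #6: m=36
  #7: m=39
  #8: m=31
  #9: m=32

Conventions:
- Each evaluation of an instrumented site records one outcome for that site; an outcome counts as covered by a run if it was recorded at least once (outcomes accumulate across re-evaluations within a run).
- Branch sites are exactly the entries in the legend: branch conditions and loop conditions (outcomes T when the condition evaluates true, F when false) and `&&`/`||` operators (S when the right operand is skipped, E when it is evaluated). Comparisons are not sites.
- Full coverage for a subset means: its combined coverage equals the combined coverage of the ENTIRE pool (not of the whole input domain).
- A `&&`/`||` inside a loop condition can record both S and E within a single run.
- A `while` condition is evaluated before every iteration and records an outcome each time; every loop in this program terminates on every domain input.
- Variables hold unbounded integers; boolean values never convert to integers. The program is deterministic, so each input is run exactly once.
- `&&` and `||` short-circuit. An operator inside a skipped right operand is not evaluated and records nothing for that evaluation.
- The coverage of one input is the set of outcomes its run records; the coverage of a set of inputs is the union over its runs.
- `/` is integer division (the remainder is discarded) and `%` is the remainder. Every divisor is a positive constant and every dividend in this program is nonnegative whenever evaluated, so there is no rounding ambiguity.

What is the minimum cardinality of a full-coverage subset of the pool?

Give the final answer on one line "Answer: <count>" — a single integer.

input #1 (m=26): events B2->E, B1->T, B2->E, B1->T, B2->E, B1->T, B2->E, B1->T, B2->E, B1->T, B2->E, B1->T, B2->E, B1->T, ...; covers B1=T, B1=F, B2=S, B2=E, B3=F, B4=F, B5=F, B6=T, B7=F, B8=E, B9=T
input #2 (m=42): events B2->E, B1->F, B3->F, B4->F, B5->F, B6->T, B8->E, B7->F, B9->T; covers B1=F, B2=E, B3=F, B4=F, B5=F, B6=T, B7=F, B8=E, B9=T
input #3 (m=21): events B2->E, B1->F, B3->F, B4->T, B5->T, B8->E, B7->F, B9->F; covers B1=F, B2=E, B3=F, B4=T, B5=T, B7=F, B8=E, B9=F
input #4 (m=20): events B2->E, B1->T, B2->E, B1->T, B2->E, B1->T, B2->E, B1->T, B2->E, B1->T, B2->E, B1->T, B2->E, B1->T, ...; covers B1=T, B1=F, B2=S, B2=E, B3=F, B4=T, B5=T, B7=F, B8=E, B9=F
input #5 (m=46): events B2->E, B1->F, B3->F, B4->F, B5->F, B6->T, B8->E, B7->F, B9->T; covers B1=F, B2=E, B3=F, B4=F, B5=F, B6=T, B7=F, B8=E, B9=T
input #6 (m=36): events B2->E, B1->F, B3->F, B4->F, B5->F, B6->T, B8->E, B7->F, B9->T; covers B1=F, B2=E, B3=F, B4=F, B5=F, B6=T, B7=F, B8=E, B9=T
input #7 (m=39): events B2->E, B1->F, B3->F, B4->F, B5->F, B6->F, B8->S, B7->T, B9->T; covers B1=F, B2=E, B3=F, B4=F, B5=F, B6=F, B7=T, B8=S, B9=T
input #8 (m=31): events B2->E, B1->F, B3->F, B4->F, B5->F, B6->F, B8->S, B7->T, B9->T; covers B1=F, B2=E, B3=F, B4=F, B5=F, B6=F, B7=T, B8=S, B9=T
input #9 (m=32): events B2->E, B1->F, B3->F, B4->F, B5->F, B6->T, B8->E, B7->F, B9->T; covers B1=F, B2=E, B3=F, B4=F, B5=F, B6=T, B7=F, B8=E, B9=T
the full pool covers 17 outcomes: B1=T, B1=F, B2=S, B2=E, B3=F, B4=T, B4=F, B5=T, B5=F, B6=T, B6=F, B7=T, B7=F, B8=S, B8=E, B9=T, B9=F
checked all size-1 subsets: none covers 17 outcomes (max 11/17)
checked all size-2 subsets: none covers 17 outcomes (max 16/17)
at size 3, {1, 3, 7} reaches all 17 outcomes; every lexicographically earlier size-3 subset fails

Answer: 3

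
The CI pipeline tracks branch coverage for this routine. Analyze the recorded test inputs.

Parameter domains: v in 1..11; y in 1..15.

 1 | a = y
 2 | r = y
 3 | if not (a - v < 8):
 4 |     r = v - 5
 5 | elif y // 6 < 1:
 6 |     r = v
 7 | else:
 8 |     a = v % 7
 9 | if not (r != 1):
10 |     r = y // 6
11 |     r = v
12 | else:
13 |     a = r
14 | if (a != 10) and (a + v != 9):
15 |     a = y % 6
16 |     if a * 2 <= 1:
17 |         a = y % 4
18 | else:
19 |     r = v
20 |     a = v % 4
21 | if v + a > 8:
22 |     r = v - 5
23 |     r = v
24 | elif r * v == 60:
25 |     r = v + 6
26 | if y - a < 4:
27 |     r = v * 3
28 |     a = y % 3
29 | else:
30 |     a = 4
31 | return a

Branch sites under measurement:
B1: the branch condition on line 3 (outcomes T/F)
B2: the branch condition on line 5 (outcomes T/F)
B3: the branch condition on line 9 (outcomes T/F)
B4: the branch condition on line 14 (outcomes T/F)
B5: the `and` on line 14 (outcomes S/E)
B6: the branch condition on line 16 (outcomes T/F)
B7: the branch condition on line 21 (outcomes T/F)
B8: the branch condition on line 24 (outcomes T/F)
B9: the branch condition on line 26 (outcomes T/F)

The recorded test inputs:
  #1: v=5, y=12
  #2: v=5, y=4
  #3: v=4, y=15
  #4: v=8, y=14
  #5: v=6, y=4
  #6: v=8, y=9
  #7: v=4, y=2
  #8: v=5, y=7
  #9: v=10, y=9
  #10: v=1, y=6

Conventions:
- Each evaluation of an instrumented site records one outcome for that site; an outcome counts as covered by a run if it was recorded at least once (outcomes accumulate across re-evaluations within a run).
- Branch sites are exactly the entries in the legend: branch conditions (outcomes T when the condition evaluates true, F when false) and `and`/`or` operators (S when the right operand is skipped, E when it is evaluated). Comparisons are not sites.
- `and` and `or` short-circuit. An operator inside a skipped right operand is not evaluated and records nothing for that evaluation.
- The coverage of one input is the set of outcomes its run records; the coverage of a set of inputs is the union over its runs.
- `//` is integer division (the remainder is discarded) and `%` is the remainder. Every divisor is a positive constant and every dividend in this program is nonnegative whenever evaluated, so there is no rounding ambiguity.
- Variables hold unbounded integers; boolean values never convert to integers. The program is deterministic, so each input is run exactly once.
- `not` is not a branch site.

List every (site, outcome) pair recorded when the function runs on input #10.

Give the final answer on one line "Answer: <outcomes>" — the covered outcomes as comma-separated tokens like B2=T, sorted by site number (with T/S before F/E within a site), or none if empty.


Tracing the run of input #10 (v=1, y=6):
  B1->F, B2->F, B3->F, B5->E, B4->T, B6->T, B7->F, B8->F, B9->F
distinct outcomes covered: B1=F, B2=F, B3=F, B4=T, B5=E, B6=T, B7=F, B8=F, B9=F
Answer: B1=F, B2=F, B3=F, B4=T, B5=E, B6=T, B7=F, B8=F, B9=F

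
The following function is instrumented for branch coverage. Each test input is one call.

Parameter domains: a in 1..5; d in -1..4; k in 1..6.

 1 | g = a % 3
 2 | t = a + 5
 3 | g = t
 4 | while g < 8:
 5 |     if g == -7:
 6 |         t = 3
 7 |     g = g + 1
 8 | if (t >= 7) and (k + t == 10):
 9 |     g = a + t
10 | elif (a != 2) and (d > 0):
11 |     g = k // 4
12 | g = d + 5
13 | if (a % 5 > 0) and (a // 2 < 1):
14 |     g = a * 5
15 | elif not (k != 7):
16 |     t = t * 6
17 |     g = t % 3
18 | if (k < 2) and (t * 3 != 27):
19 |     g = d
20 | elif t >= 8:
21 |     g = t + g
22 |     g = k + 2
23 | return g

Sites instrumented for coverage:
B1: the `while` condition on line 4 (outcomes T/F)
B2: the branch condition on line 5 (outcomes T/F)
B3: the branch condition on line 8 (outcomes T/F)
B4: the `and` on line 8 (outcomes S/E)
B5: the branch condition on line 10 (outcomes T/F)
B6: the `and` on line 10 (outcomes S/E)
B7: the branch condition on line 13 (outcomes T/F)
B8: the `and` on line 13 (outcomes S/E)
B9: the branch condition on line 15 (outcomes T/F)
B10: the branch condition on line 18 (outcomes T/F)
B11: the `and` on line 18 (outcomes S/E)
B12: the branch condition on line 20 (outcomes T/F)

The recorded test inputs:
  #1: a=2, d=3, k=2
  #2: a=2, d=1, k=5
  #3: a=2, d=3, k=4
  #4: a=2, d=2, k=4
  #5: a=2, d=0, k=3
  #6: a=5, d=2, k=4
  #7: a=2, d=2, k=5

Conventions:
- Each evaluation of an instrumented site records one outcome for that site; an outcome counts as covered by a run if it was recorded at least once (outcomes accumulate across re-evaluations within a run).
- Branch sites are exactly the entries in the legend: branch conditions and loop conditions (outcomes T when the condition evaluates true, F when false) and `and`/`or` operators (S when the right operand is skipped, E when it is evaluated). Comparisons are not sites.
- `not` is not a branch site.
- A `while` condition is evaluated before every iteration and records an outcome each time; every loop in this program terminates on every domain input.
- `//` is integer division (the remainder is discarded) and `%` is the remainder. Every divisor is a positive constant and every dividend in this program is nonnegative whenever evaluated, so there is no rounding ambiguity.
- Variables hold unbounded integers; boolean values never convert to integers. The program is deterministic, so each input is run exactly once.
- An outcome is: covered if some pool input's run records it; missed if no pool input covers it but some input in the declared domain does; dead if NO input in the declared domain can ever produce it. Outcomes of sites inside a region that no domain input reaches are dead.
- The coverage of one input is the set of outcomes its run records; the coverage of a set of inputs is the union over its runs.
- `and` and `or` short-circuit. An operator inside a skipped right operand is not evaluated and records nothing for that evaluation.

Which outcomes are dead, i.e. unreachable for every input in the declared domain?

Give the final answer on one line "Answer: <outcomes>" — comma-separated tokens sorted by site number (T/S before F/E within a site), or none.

checking every outcome against all 180 domain inputs:
  B2=T: unreachable across the whole domain -> dead
  B9=T: unreachable across the whole domain -> dead
  reachable outcomes have witnesses, e.g. B1=T (e.g. a=1, d=-1, k=1), B1=F (e.g. a=1, d=-1, k=1), B2=F (e.g. a=1, d=-1, k=1), B3=T (e.g. a=2, d=-1, k=3)

Answer: B2=T, B9=T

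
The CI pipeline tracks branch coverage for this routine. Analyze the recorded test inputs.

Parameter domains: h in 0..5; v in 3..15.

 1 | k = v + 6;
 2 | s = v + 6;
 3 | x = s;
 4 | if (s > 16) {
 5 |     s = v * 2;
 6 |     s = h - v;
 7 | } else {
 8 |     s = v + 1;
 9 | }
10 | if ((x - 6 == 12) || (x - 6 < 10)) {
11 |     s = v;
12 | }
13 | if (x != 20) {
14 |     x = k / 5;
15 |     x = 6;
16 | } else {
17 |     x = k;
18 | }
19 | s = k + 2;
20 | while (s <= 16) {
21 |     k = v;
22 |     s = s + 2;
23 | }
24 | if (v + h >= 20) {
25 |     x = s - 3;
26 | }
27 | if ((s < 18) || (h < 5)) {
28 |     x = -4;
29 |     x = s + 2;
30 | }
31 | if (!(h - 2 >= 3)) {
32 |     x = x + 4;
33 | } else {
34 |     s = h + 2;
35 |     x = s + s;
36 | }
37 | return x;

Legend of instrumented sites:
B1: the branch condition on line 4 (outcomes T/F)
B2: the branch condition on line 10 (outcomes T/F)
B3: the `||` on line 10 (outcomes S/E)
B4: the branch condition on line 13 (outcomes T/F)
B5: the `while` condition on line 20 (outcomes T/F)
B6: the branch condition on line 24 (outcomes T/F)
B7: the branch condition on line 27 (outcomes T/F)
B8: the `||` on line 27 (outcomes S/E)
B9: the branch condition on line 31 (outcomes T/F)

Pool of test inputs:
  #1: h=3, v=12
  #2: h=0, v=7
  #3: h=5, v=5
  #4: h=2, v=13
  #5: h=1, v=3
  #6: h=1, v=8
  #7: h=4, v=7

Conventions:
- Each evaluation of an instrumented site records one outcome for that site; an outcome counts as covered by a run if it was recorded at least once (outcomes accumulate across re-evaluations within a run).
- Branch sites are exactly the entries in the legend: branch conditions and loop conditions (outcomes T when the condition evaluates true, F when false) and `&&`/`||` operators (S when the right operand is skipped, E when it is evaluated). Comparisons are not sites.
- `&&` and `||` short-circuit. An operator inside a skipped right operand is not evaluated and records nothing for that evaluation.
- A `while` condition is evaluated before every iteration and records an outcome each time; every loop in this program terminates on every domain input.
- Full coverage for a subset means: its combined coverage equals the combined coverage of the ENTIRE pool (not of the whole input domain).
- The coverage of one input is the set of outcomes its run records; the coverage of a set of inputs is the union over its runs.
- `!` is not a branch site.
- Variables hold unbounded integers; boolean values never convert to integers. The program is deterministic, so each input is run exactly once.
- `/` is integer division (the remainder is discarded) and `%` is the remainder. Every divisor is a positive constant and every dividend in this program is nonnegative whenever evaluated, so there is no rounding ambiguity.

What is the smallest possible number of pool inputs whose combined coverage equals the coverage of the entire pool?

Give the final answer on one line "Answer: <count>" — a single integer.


input #1 (h=3, v=12): covers B1=T, B2=T, B3=S, B4=T, B5=F, B6=F, B7=T, B8=E, B9=T
input #2 (h=0, v=7): covers B1=F, B2=T, B3=E, B4=T, B5=T, B5=F, B6=F, B7=T, B8=S, B9=T
input #3 (h=5, v=5): covers B1=F, B2=T, B3=E, B4=T, B5=T, B5=F, B6=F, B7=T, B8=S, B9=F
input #4 (h=2, v=13): covers B1=T, B2=F, B3=E, B4=T, B5=F, B6=F, B7=T, B8=E, B9=T
input #5 (h=1, v=3): covers B1=F, B2=T, B3=E, B4=T, B5=T, B5=F, B6=F, B7=T, B8=S, B9=T
input #6 (h=1, v=8): covers B1=F, B2=T, B3=E, B4=T, B5=T, B5=F, B6=F, B7=T, B8=E, B9=T
input #7 (h=4, v=7): covers B1=F, B2=T, B3=E, B4=T, B5=T, B5=F, B6=F, B7=T, B8=S, B9=T
the full pool covers 15 outcomes: B1=T, B1=F, B2=T, B2=F, B3=S, B3=E, B4=T, B5=T, B5=F, B6=F, B7=T, B8=S, B8=E, B9=T, B9=F
size 1 is not enough: best union over all size-1 subsets is 10/15
size 2 is not enough: best union over all size-2 subsets is 14/15
at size 3, {1, 3, 4} reaches all 15 outcomes; every lexicographically earlier size-3 subset fails
Answer: 3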